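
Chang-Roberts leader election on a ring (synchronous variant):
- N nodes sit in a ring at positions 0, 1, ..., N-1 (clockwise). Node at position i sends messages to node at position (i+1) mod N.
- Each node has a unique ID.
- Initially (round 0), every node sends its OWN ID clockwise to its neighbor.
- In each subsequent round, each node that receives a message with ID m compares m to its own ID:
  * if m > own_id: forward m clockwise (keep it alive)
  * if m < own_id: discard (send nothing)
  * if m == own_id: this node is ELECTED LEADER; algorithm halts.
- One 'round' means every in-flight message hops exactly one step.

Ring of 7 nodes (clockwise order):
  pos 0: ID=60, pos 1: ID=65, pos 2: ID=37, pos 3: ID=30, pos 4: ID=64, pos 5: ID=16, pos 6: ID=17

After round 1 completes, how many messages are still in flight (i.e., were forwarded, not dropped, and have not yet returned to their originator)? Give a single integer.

Answer: 3

Derivation:
Round 1: pos1(id65) recv 60: drop; pos2(id37) recv 65: fwd; pos3(id30) recv 37: fwd; pos4(id64) recv 30: drop; pos5(id16) recv 64: fwd; pos6(id17) recv 16: drop; pos0(id60) recv 17: drop
After round 1: 3 messages still in flight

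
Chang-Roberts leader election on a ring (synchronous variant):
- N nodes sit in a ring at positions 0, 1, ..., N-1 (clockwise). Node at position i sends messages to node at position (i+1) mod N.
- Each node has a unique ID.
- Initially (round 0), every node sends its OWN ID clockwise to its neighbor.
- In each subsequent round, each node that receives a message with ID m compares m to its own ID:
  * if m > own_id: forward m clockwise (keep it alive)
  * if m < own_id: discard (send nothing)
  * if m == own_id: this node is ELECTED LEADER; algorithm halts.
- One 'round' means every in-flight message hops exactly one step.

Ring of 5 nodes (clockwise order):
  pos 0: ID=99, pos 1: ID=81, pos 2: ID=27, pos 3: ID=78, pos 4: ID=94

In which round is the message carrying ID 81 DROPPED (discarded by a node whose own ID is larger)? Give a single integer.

Answer: 3

Derivation:
Round 1: pos1(id81) recv 99: fwd; pos2(id27) recv 81: fwd; pos3(id78) recv 27: drop; pos4(id94) recv 78: drop; pos0(id99) recv 94: drop
Round 2: pos2(id27) recv 99: fwd; pos3(id78) recv 81: fwd
Round 3: pos3(id78) recv 99: fwd; pos4(id94) recv 81: drop
Round 4: pos4(id94) recv 99: fwd
Round 5: pos0(id99) recv 99: ELECTED
Message ID 81 originates at pos 1; dropped at pos 4 in round 3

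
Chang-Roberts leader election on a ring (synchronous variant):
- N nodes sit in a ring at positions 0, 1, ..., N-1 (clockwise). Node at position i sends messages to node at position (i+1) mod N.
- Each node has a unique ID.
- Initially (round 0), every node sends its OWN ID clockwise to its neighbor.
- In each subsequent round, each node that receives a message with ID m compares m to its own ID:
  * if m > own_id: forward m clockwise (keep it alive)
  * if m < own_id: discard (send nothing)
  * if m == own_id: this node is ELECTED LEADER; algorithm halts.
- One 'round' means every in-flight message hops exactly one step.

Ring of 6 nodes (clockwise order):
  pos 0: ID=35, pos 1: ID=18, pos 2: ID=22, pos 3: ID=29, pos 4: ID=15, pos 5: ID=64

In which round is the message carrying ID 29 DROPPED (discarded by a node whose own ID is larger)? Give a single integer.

Answer: 2

Derivation:
Round 1: pos1(id18) recv 35: fwd; pos2(id22) recv 18: drop; pos3(id29) recv 22: drop; pos4(id15) recv 29: fwd; pos5(id64) recv 15: drop; pos0(id35) recv 64: fwd
Round 2: pos2(id22) recv 35: fwd; pos5(id64) recv 29: drop; pos1(id18) recv 64: fwd
Round 3: pos3(id29) recv 35: fwd; pos2(id22) recv 64: fwd
Round 4: pos4(id15) recv 35: fwd; pos3(id29) recv 64: fwd
Round 5: pos5(id64) recv 35: drop; pos4(id15) recv 64: fwd
Round 6: pos5(id64) recv 64: ELECTED
Message ID 29 originates at pos 3; dropped at pos 5 in round 2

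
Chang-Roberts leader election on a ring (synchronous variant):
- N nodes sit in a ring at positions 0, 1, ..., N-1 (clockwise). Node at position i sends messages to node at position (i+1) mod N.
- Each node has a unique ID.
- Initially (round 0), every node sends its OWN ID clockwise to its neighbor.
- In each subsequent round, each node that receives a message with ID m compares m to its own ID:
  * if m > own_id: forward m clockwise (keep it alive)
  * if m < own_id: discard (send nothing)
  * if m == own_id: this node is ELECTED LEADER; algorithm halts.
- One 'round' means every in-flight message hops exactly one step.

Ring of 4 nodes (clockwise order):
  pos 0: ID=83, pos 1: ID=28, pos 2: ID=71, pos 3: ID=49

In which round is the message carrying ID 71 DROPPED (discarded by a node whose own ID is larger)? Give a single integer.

Round 1: pos1(id28) recv 83: fwd; pos2(id71) recv 28: drop; pos3(id49) recv 71: fwd; pos0(id83) recv 49: drop
Round 2: pos2(id71) recv 83: fwd; pos0(id83) recv 71: drop
Round 3: pos3(id49) recv 83: fwd
Round 4: pos0(id83) recv 83: ELECTED
Message ID 71 originates at pos 2; dropped at pos 0 in round 2

Answer: 2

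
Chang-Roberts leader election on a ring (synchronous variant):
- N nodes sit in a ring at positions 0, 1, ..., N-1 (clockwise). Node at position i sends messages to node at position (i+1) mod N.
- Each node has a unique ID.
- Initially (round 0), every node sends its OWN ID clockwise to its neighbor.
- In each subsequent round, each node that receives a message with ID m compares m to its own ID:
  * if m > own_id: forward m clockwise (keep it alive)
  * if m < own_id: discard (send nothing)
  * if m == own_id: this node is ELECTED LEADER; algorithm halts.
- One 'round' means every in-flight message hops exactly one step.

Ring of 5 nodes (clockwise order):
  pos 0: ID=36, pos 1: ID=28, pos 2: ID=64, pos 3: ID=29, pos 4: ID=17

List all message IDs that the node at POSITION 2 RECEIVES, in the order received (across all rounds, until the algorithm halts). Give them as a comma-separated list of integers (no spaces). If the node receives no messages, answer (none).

Round 1: pos1(id28) recv 36: fwd; pos2(id64) recv 28: drop; pos3(id29) recv 64: fwd; pos4(id17) recv 29: fwd; pos0(id36) recv 17: drop
Round 2: pos2(id64) recv 36: drop; pos4(id17) recv 64: fwd; pos0(id36) recv 29: drop
Round 3: pos0(id36) recv 64: fwd
Round 4: pos1(id28) recv 64: fwd
Round 5: pos2(id64) recv 64: ELECTED

Answer: 28,36,64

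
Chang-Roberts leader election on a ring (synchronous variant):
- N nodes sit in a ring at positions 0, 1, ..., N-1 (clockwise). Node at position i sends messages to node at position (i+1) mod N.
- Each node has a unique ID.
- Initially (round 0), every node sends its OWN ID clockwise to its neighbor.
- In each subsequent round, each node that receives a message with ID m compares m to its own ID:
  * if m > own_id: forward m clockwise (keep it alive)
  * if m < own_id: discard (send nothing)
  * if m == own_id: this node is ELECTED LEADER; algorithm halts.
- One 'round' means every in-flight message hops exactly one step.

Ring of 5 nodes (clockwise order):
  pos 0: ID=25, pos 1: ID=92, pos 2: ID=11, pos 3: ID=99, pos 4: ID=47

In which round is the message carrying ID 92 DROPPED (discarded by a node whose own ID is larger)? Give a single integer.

Round 1: pos1(id92) recv 25: drop; pos2(id11) recv 92: fwd; pos3(id99) recv 11: drop; pos4(id47) recv 99: fwd; pos0(id25) recv 47: fwd
Round 2: pos3(id99) recv 92: drop; pos0(id25) recv 99: fwd; pos1(id92) recv 47: drop
Round 3: pos1(id92) recv 99: fwd
Round 4: pos2(id11) recv 99: fwd
Round 5: pos3(id99) recv 99: ELECTED
Message ID 92 originates at pos 1; dropped at pos 3 in round 2

Answer: 2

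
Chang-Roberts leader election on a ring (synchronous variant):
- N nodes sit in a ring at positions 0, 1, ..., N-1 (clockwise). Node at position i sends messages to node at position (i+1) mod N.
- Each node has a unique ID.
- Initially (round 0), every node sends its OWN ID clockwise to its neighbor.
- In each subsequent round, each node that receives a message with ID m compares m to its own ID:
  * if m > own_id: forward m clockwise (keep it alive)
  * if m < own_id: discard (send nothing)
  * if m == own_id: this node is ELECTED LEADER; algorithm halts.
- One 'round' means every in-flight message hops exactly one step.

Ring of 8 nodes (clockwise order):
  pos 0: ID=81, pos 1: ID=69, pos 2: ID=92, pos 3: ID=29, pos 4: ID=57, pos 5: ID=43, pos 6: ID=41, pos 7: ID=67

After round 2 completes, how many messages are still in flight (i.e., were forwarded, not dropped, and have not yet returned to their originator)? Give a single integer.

Round 1: pos1(id69) recv 81: fwd; pos2(id92) recv 69: drop; pos3(id29) recv 92: fwd; pos4(id57) recv 29: drop; pos5(id43) recv 57: fwd; pos6(id41) recv 43: fwd; pos7(id67) recv 41: drop; pos0(id81) recv 67: drop
Round 2: pos2(id92) recv 81: drop; pos4(id57) recv 92: fwd; pos6(id41) recv 57: fwd; pos7(id67) recv 43: drop
After round 2: 2 messages still in flight

Answer: 2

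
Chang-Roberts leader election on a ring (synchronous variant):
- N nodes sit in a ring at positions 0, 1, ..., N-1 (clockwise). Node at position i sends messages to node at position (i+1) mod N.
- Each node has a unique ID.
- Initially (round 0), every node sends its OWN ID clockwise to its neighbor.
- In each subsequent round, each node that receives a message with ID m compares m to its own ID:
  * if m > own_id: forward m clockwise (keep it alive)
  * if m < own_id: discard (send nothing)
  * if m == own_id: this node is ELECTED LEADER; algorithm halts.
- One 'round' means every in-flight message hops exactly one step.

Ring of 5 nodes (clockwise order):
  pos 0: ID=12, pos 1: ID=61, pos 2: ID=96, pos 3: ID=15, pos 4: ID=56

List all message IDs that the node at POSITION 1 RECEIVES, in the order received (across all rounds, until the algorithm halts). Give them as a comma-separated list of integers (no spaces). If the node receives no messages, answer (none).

Answer: 12,56,96

Derivation:
Round 1: pos1(id61) recv 12: drop; pos2(id96) recv 61: drop; pos3(id15) recv 96: fwd; pos4(id56) recv 15: drop; pos0(id12) recv 56: fwd
Round 2: pos4(id56) recv 96: fwd; pos1(id61) recv 56: drop
Round 3: pos0(id12) recv 96: fwd
Round 4: pos1(id61) recv 96: fwd
Round 5: pos2(id96) recv 96: ELECTED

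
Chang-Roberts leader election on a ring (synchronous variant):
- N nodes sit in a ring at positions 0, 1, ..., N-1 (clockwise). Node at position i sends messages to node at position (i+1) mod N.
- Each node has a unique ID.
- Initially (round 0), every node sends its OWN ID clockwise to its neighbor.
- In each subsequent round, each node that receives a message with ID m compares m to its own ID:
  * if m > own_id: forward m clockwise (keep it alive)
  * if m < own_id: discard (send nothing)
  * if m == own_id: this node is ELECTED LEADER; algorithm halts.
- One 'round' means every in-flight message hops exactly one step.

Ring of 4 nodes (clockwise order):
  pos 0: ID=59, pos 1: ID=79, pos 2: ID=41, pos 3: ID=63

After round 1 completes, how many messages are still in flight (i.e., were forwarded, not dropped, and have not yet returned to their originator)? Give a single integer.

Round 1: pos1(id79) recv 59: drop; pos2(id41) recv 79: fwd; pos3(id63) recv 41: drop; pos0(id59) recv 63: fwd
After round 1: 2 messages still in flight

Answer: 2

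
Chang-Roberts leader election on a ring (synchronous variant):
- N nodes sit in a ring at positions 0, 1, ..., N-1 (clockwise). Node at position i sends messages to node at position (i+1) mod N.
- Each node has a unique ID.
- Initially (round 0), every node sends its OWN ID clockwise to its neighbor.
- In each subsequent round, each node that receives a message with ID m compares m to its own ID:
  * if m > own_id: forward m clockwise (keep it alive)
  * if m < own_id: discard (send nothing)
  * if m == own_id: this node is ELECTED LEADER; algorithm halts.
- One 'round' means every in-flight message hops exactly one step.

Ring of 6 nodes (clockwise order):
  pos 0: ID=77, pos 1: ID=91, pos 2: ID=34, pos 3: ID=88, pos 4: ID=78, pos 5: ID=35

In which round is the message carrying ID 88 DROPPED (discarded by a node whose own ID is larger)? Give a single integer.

Answer: 4

Derivation:
Round 1: pos1(id91) recv 77: drop; pos2(id34) recv 91: fwd; pos3(id88) recv 34: drop; pos4(id78) recv 88: fwd; pos5(id35) recv 78: fwd; pos0(id77) recv 35: drop
Round 2: pos3(id88) recv 91: fwd; pos5(id35) recv 88: fwd; pos0(id77) recv 78: fwd
Round 3: pos4(id78) recv 91: fwd; pos0(id77) recv 88: fwd; pos1(id91) recv 78: drop
Round 4: pos5(id35) recv 91: fwd; pos1(id91) recv 88: drop
Round 5: pos0(id77) recv 91: fwd
Round 6: pos1(id91) recv 91: ELECTED
Message ID 88 originates at pos 3; dropped at pos 1 in round 4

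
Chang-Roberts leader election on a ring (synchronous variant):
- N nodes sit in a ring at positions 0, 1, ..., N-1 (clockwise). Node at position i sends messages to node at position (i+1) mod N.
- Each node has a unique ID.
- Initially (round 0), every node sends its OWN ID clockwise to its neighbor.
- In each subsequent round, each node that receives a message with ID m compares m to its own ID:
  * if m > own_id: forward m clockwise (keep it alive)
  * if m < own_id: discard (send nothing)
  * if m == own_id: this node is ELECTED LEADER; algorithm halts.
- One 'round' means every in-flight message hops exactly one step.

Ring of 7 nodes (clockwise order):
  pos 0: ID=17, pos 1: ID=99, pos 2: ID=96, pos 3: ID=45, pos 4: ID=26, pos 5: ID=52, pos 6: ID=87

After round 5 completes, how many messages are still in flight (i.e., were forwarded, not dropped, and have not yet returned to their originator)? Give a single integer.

Answer: 2

Derivation:
Round 1: pos1(id99) recv 17: drop; pos2(id96) recv 99: fwd; pos3(id45) recv 96: fwd; pos4(id26) recv 45: fwd; pos5(id52) recv 26: drop; pos6(id87) recv 52: drop; pos0(id17) recv 87: fwd
Round 2: pos3(id45) recv 99: fwd; pos4(id26) recv 96: fwd; pos5(id52) recv 45: drop; pos1(id99) recv 87: drop
Round 3: pos4(id26) recv 99: fwd; pos5(id52) recv 96: fwd
Round 4: pos5(id52) recv 99: fwd; pos6(id87) recv 96: fwd
Round 5: pos6(id87) recv 99: fwd; pos0(id17) recv 96: fwd
After round 5: 2 messages still in flight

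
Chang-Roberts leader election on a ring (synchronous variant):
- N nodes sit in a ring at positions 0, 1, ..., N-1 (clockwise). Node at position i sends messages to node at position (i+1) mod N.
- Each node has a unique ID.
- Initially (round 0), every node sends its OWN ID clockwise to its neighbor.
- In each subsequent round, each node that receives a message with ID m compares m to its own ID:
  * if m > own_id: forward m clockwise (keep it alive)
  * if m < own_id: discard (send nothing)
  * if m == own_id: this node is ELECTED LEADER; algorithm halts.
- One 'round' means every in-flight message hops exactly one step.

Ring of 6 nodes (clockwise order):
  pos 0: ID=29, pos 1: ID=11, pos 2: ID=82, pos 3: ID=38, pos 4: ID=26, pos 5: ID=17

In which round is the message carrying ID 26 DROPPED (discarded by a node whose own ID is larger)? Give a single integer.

Answer: 2

Derivation:
Round 1: pos1(id11) recv 29: fwd; pos2(id82) recv 11: drop; pos3(id38) recv 82: fwd; pos4(id26) recv 38: fwd; pos5(id17) recv 26: fwd; pos0(id29) recv 17: drop
Round 2: pos2(id82) recv 29: drop; pos4(id26) recv 82: fwd; pos5(id17) recv 38: fwd; pos0(id29) recv 26: drop
Round 3: pos5(id17) recv 82: fwd; pos0(id29) recv 38: fwd
Round 4: pos0(id29) recv 82: fwd; pos1(id11) recv 38: fwd
Round 5: pos1(id11) recv 82: fwd; pos2(id82) recv 38: drop
Round 6: pos2(id82) recv 82: ELECTED
Message ID 26 originates at pos 4; dropped at pos 0 in round 2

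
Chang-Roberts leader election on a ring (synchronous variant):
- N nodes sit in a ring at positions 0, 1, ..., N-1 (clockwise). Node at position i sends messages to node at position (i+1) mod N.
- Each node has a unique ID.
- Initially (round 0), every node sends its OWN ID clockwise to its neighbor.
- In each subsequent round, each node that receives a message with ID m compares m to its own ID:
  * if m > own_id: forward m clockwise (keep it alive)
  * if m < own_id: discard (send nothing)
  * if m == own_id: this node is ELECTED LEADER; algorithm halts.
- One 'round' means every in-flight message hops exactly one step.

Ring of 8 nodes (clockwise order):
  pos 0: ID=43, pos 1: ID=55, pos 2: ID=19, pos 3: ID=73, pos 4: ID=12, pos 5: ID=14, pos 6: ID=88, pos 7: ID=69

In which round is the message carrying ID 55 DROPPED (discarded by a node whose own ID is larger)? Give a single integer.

Round 1: pos1(id55) recv 43: drop; pos2(id19) recv 55: fwd; pos3(id73) recv 19: drop; pos4(id12) recv 73: fwd; pos5(id14) recv 12: drop; pos6(id88) recv 14: drop; pos7(id69) recv 88: fwd; pos0(id43) recv 69: fwd
Round 2: pos3(id73) recv 55: drop; pos5(id14) recv 73: fwd; pos0(id43) recv 88: fwd; pos1(id55) recv 69: fwd
Round 3: pos6(id88) recv 73: drop; pos1(id55) recv 88: fwd; pos2(id19) recv 69: fwd
Round 4: pos2(id19) recv 88: fwd; pos3(id73) recv 69: drop
Round 5: pos3(id73) recv 88: fwd
Round 6: pos4(id12) recv 88: fwd
Round 7: pos5(id14) recv 88: fwd
Round 8: pos6(id88) recv 88: ELECTED
Message ID 55 originates at pos 1; dropped at pos 3 in round 2

Answer: 2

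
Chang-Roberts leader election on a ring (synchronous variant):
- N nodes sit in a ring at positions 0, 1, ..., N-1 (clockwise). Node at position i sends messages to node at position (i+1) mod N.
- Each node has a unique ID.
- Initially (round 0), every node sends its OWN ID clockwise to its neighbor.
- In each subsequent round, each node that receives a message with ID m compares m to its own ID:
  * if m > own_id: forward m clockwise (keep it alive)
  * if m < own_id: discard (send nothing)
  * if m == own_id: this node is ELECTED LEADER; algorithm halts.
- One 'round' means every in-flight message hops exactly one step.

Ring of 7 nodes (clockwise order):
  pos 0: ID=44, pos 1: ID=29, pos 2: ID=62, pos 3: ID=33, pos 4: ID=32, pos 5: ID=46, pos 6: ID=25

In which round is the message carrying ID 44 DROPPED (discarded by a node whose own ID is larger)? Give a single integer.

Answer: 2

Derivation:
Round 1: pos1(id29) recv 44: fwd; pos2(id62) recv 29: drop; pos3(id33) recv 62: fwd; pos4(id32) recv 33: fwd; pos5(id46) recv 32: drop; pos6(id25) recv 46: fwd; pos0(id44) recv 25: drop
Round 2: pos2(id62) recv 44: drop; pos4(id32) recv 62: fwd; pos5(id46) recv 33: drop; pos0(id44) recv 46: fwd
Round 3: pos5(id46) recv 62: fwd; pos1(id29) recv 46: fwd
Round 4: pos6(id25) recv 62: fwd; pos2(id62) recv 46: drop
Round 5: pos0(id44) recv 62: fwd
Round 6: pos1(id29) recv 62: fwd
Round 7: pos2(id62) recv 62: ELECTED
Message ID 44 originates at pos 0; dropped at pos 2 in round 2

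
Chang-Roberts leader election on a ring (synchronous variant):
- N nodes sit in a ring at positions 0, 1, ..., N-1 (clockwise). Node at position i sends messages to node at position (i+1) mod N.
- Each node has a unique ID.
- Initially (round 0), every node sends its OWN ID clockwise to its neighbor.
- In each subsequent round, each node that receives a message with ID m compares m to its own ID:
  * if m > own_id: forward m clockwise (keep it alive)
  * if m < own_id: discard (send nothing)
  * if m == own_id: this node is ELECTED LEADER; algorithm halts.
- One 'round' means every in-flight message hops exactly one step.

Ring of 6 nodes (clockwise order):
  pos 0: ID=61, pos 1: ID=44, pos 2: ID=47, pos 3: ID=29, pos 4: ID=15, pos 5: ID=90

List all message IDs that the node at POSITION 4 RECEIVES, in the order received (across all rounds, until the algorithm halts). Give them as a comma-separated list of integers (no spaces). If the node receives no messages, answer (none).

Answer: 29,47,61,90

Derivation:
Round 1: pos1(id44) recv 61: fwd; pos2(id47) recv 44: drop; pos3(id29) recv 47: fwd; pos4(id15) recv 29: fwd; pos5(id90) recv 15: drop; pos0(id61) recv 90: fwd
Round 2: pos2(id47) recv 61: fwd; pos4(id15) recv 47: fwd; pos5(id90) recv 29: drop; pos1(id44) recv 90: fwd
Round 3: pos3(id29) recv 61: fwd; pos5(id90) recv 47: drop; pos2(id47) recv 90: fwd
Round 4: pos4(id15) recv 61: fwd; pos3(id29) recv 90: fwd
Round 5: pos5(id90) recv 61: drop; pos4(id15) recv 90: fwd
Round 6: pos5(id90) recv 90: ELECTED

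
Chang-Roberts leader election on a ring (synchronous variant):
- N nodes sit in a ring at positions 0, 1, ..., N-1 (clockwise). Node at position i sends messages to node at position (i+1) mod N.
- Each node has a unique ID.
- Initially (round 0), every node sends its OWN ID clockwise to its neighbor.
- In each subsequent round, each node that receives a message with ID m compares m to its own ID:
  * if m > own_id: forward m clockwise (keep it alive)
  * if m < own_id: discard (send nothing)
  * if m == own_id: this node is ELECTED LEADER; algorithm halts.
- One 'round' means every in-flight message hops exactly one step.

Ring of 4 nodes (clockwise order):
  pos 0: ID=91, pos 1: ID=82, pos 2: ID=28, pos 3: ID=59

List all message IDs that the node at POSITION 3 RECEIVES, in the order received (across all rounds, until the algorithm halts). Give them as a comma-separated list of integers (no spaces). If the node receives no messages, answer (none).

Answer: 28,82,91

Derivation:
Round 1: pos1(id82) recv 91: fwd; pos2(id28) recv 82: fwd; pos3(id59) recv 28: drop; pos0(id91) recv 59: drop
Round 2: pos2(id28) recv 91: fwd; pos3(id59) recv 82: fwd
Round 3: pos3(id59) recv 91: fwd; pos0(id91) recv 82: drop
Round 4: pos0(id91) recv 91: ELECTED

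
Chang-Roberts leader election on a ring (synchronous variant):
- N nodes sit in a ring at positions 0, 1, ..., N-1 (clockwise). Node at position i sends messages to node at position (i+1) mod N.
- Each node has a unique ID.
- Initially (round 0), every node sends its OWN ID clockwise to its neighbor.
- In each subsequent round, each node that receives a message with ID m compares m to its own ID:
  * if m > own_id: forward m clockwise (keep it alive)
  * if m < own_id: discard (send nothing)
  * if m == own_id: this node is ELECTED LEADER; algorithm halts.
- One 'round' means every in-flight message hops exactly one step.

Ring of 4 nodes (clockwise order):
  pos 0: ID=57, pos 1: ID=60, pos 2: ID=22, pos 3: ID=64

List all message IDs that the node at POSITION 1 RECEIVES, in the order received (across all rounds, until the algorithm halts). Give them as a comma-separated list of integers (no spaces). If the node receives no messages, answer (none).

Answer: 57,64

Derivation:
Round 1: pos1(id60) recv 57: drop; pos2(id22) recv 60: fwd; pos3(id64) recv 22: drop; pos0(id57) recv 64: fwd
Round 2: pos3(id64) recv 60: drop; pos1(id60) recv 64: fwd
Round 3: pos2(id22) recv 64: fwd
Round 4: pos3(id64) recv 64: ELECTED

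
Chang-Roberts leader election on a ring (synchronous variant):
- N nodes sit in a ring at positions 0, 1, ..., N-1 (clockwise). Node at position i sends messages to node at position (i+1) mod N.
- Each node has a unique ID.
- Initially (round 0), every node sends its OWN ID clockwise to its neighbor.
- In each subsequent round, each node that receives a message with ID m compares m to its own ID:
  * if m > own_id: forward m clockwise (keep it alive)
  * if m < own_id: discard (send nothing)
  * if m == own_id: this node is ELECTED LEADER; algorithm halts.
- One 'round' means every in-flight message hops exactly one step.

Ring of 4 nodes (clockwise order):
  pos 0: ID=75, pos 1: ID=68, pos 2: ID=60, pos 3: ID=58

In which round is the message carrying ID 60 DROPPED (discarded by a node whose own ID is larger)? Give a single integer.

Answer: 2

Derivation:
Round 1: pos1(id68) recv 75: fwd; pos2(id60) recv 68: fwd; pos3(id58) recv 60: fwd; pos0(id75) recv 58: drop
Round 2: pos2(id60) recv 75: fwd; pos3(id58) recv 68: fwd; pos0(id75) recv 60: drop
Round 3: pos3(id58) recv 75: fwd; pos0(id75) recv 68: drop
Round 4: pos0(id75) recv 75: ELECTED
Message ID 60 originates at pos 2; dropped at pos 0 in round 2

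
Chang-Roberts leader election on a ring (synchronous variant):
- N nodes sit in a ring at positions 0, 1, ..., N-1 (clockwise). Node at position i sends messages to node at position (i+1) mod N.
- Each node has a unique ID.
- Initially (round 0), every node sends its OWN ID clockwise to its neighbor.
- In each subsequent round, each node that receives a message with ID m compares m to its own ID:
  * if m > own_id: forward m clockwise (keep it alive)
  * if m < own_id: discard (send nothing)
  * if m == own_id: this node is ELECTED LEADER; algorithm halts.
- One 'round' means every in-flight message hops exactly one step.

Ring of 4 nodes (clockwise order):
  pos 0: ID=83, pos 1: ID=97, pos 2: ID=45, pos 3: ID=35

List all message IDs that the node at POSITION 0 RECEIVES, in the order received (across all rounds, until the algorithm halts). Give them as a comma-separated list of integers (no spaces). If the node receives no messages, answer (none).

Round 1: pos1(id97) recv 83: drop; pos2(id45) recv 97: fwd; pos3(id35) recv 45: fwd; pos0(id83) recv 35: drop
Round 2: pos3(id35) recv 97: fwd; pos0(id83) recv 45: drop
Round 3: pos0(id83) recv 97: fwd
Round 4: pos1(id97) recv 97: ELECTED

Answer: 35,45,97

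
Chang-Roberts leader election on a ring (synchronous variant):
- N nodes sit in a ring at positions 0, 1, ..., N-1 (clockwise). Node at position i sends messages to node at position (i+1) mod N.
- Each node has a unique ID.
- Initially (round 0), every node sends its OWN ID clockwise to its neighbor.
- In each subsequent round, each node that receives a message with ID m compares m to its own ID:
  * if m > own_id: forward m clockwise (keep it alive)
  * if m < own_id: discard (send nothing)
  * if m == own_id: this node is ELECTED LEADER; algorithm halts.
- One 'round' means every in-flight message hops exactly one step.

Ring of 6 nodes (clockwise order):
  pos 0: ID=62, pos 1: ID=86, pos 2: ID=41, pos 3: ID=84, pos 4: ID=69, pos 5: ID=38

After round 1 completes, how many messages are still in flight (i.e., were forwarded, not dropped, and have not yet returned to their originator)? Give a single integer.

Round 1: pos1(id86) recv 62: drop; pos2(id41) recv 86: fwd; pos3(id84) recv 41: drop; pos4(id69) recv 84: fwd; pos5(id38) recv 69: fwd; pos0(id62) recv 38: drop
After round 1: 3 messages still in flight

Answer: 3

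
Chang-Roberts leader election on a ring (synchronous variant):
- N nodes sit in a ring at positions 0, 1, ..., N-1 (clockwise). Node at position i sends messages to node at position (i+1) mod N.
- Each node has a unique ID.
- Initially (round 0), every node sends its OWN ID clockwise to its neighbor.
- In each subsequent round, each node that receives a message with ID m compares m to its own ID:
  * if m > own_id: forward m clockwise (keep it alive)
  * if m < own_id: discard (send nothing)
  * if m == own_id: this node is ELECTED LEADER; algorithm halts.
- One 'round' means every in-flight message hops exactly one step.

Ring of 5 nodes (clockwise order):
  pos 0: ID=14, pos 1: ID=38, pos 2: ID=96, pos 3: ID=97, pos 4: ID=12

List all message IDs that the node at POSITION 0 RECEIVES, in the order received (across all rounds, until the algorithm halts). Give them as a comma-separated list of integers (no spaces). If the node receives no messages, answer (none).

Round 1: pos1(id38) recv 14: drop; pos2(id96) recv 38: drop; pos3(id97) recv 96: drop; pos4(id12) recv 97: fwd; pos0(id14) recv 12: drop
Round 2: pos0(id14) recv 97: fwd
Round 3: pos1(id38) recv 97: fwd
Round 4: pos2(id96) recv 97: fwd
Round 5: pos3(id97) recv 97: ELECTED

Answer: 12,97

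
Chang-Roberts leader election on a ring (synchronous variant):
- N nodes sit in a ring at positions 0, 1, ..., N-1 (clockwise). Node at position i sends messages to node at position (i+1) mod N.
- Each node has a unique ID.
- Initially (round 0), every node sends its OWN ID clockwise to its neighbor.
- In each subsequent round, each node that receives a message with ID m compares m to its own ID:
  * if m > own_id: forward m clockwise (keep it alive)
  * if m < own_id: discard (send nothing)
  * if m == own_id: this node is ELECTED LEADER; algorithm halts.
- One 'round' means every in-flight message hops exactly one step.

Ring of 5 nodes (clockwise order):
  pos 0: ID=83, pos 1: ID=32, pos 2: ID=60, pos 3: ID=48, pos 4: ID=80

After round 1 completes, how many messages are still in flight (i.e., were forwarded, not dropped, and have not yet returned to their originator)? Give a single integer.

Answer: 2

Derivation:
Round 1: pos1(id32) recv 83: fwd; pos2(id60) recv 32: drop; pos3(id48) recv 60: fwd; pos4(id80) recv 48: drop; pos0(id83) recv 80: drop
After round 1: 2 messages still in flight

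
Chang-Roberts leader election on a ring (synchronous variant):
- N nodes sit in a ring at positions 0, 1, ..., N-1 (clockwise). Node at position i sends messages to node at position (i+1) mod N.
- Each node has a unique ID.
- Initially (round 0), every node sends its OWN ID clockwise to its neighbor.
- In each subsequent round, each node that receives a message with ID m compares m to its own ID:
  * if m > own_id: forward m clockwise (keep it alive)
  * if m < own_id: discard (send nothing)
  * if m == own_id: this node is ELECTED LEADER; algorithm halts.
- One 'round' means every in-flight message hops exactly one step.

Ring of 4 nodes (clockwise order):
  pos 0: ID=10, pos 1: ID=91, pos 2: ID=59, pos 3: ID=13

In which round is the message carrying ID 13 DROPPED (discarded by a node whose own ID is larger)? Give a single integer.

Answer: 2

Derivation:
Round 1: pos1(id91) recv 10: drop; pos2(id59) recv 91: fwd; pos3(id13) recv 59: fwd; pos0(id10) recv 13: fwd
Round 2: pos3(id13) recv 91: fwd; pos0(id10) recv 59: fwd; pos1(id91) recv 13: drop
Round 3: pos0(id10) recv 91: fwd; pos1(id91) recv 59: drop
Round 4: pos1(id91) recv 91: ELECTED
Message ID 13 originates at pos 3; dropped at pos 1 in round 2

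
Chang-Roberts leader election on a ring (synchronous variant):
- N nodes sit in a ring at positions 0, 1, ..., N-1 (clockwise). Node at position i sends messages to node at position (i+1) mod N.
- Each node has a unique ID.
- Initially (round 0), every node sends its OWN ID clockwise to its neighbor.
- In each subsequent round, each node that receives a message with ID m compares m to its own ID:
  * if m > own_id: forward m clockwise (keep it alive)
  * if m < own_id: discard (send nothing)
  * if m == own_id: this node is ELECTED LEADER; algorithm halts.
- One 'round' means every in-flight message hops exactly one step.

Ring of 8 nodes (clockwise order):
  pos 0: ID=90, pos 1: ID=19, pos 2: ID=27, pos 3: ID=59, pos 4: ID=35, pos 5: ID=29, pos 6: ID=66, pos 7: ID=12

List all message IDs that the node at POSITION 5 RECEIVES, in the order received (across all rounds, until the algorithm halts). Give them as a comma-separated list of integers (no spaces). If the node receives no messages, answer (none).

Answer: 35,59,90

Derivation:
Round 1: pos1(id19) recv 90: fwd; pos2(id27) recv 19: drop; pos3(id59) recv 27: drop; pos4(id35) recv 59: fwd; pos5(id29) recv 35: fwd; pos6(id66) recv 29: drop; pos7(id12) recv 66: fwd; pos0(id90) recv 12: drop
Round 2: pos2(id27) recv 90: fwd; pos5(id29) recv 59: fwd; pos6(id66) recv 35: drop; pos0(id90) recv 66: drop
Round 3: pos3(id59) recv 90: fwd; pos6(id66) recv 59: drop
Round 4: pos4(id35) recv 90: fwd
Round 5: pos5(id29) recv 90: fwd
Round 6: pos6(id66) recv 90: fwd
Round 7: pos7(id12) recv 90: fwd
Round 8: pos0(id90) recv 90: ELECTED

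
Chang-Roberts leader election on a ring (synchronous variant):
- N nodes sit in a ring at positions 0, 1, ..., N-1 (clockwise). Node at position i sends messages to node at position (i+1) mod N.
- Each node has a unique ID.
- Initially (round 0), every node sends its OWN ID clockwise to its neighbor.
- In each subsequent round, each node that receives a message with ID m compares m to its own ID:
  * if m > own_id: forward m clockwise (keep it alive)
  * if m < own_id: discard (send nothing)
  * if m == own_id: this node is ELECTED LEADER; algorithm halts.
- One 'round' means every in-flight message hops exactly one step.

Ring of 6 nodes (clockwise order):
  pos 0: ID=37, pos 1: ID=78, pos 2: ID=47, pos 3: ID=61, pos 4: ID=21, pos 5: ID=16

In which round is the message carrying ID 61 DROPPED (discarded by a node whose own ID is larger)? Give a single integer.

Round 1: pos1(id78) recv 37: drop; pos2(id47) recv 78: fwd; pos3(id61) recv 47: drop; pos4(id21) recv 61: fwd; pos5(id16) recv 21: fwd; pos0(id37) recv 16: drop
Round 2: pos3(id61) recv 78: fwd; pos5(id16) recv 61: fwd; pos0(id37) recv 21: drop
Round 3: pos4(id21) recv 78: fwd; pos0(id37) recv 61: fwd
Round 4: pos5(id16) recv 78: fwd; pos1(id78) recv 61: drop
Round 5: pos0(id37) recv 78: fwd
Round 6: pos1(id78) recv 78: ELECTED
Message ID 61 originates at pos 3; dropped at pos 1 in round 4

Answer: 4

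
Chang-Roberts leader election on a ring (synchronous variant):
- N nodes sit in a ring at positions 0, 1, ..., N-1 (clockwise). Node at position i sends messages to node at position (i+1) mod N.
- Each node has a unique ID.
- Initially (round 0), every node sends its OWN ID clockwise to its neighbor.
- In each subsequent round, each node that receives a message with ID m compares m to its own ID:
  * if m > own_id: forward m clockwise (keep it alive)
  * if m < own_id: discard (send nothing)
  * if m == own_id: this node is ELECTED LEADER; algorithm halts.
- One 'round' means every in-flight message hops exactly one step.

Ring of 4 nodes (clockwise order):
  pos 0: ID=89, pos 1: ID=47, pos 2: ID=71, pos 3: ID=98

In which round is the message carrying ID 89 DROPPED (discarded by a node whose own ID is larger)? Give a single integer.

Answer: 3

Derivation:
Round 1: pos1(id47) recv 89: fwd; pos2(id71) recv 47: drop; pos3(id98) recv 71: drop; pos0(id89) recv 98: fwd
Round 2: pos2(id71) recv 89: fwd; pos1(id47) recv 98: fwd
Round 3: pos3(id98) recv 89: drop; pos2(id71) recv 98: fwd
Round 4: pos3(id98) recv 98: ELECTED
Message ID 89 originates at pos 0; dropped at pos 3 in round 3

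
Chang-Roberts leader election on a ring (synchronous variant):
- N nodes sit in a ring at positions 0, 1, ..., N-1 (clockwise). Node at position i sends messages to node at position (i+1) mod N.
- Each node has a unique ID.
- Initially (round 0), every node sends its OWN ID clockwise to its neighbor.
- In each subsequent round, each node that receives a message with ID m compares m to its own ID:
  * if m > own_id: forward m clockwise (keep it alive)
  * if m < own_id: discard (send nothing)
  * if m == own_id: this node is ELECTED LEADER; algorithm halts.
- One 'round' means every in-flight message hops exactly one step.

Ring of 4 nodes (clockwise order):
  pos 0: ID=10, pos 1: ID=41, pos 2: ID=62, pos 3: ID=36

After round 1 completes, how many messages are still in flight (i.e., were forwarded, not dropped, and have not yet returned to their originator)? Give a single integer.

Answer: 2

Derivation:
Round 1: pos1(id41) recv 10: drop; pos2(id62) recv 41: drop; pos3(id36) recv 62: fwd; pos0(id10) recv 36: fwd
After round 1: 2 messages still in flight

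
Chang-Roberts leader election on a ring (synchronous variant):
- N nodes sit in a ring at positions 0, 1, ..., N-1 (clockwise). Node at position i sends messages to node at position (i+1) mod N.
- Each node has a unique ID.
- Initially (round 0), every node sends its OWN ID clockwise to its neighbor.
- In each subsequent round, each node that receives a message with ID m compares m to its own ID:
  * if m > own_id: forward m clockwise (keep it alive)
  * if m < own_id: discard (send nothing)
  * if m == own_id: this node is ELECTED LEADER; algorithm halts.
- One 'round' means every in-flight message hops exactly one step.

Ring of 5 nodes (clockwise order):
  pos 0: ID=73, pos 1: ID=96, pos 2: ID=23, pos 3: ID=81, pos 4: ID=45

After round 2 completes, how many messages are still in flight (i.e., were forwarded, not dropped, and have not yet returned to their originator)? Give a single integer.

Answer: 2

Derivation:
Round 1: pos1(id96) recv 73: drop; pos2(id23) recv 96: fwd; pos3(id81) recv 23: drop; pos4(id45) recv 81: fwd; pos0(id73) recv 45: drop
Round 2: pos3(id81) recv 96: fwd; pos0(id73) recv 81: fwd
After round 2: 2 messages still in flight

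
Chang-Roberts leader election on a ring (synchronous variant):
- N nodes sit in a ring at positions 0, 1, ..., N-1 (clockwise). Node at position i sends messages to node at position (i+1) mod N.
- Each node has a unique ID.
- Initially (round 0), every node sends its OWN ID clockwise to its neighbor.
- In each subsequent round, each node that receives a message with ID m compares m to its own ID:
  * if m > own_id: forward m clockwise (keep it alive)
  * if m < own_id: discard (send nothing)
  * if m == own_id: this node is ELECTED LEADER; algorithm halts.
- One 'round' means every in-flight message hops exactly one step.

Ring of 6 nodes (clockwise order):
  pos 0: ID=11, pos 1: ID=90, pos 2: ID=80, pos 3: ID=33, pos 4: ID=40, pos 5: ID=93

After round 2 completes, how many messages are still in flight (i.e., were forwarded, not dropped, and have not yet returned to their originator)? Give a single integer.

Answer: 3

Derivation:
Round 1: pos1(id90) recv 11: drop; pos2(id80) recv 90: fwd; pos3(id33) recv 80: fwd; pos4(id40) recv 33: drop; pos5(id93) recv 40: drop; pos0(id11) recv 93: fwd
Round 2: pos3(id33) recv 90: fwd; pos4(id40) recv 80: fwd; pos1(id90) recv 93: fwd
After round 2: 3 messages still in flight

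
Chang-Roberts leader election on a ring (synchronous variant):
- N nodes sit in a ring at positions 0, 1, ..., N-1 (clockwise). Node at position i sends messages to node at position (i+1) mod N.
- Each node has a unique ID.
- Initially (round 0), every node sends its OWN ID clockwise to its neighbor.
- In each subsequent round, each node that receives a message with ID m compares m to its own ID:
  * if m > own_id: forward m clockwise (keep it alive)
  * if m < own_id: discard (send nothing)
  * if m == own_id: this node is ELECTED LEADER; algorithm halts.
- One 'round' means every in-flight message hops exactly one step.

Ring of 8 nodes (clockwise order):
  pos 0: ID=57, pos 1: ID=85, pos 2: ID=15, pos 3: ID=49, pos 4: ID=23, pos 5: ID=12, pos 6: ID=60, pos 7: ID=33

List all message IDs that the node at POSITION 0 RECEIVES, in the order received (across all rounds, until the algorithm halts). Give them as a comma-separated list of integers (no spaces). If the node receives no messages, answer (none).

Round 1: pos1(id85) recv 57: drop; pos2(id15) recv 85: fwd; pos3(id49) recv 15: drop; pos4(id23) recv 49: fwd; pos5(id12) recv 23: fwd; pos6(id60) recv 12: drop; pos7(id33) recv 60: fwd; pos0(id57) recv 33: drop
Round 2: pos3(id49) recv 85: fwd; pos5(id12) recv 49: fwd; pos6(id60) recv 23: drop; pos0(id57) recv 60: fwd
Round 3: pos4(id23) recv 85: fwd; pos6(id60) recv 49: drop; pos1(id85) recv 60: drop
Round 4: pos5(id12) recv 85: fwd
Round 5: pos6(id60) recv 85: fwd
Round 6: pos7(id33) recv 85: fwd
Round 7: pos0(id57) recv 85: fwd
Round 8: pos1(id85) recv 85: ELECTED

Answer: 33,60,85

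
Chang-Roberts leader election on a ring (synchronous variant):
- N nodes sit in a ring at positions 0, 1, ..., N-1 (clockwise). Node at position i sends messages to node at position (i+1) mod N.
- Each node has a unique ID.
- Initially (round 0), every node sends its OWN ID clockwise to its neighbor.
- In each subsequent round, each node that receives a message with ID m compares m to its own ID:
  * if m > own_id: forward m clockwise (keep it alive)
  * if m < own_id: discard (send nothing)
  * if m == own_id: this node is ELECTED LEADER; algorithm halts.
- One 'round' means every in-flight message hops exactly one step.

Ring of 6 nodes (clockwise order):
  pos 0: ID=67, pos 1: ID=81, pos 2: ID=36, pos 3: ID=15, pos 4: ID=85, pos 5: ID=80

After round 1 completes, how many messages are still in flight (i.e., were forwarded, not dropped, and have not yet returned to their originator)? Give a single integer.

Round 1: pos1(id81) recv 67: drop; pos2(id36) recv 81: fwd; pos3(id15) recv 36: fwd; pos4(id85) recv 15: drop; pos5(id80) recv 85: fwd; pos0(id67) recv 80: fwd
After round 1: 4 messages still in flight

Answer: 4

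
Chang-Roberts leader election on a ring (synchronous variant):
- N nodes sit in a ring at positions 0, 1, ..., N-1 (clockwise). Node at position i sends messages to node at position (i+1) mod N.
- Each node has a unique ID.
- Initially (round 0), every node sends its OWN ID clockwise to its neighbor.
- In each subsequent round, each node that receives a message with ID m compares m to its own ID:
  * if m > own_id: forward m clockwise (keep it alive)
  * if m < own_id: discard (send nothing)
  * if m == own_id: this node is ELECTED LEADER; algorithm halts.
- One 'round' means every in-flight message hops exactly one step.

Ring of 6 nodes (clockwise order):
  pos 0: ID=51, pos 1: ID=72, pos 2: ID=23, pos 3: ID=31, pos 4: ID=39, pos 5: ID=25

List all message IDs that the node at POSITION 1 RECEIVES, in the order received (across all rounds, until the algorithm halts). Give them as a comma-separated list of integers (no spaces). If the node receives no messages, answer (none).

Answer: 51,72

Derivation:
Round 1: pos1(id72) recv 51: drop; pos2(id23) recv 72: fwd; pos3(id31) recv 23: drop; pos4(id39) recv 31: drop; pos5(id25) recv 39: fwd; pos0(id51) recv 25: drop
Round 2: pos3(id31) recv 72: fwd; pos0(id51) recv 39: drop
Round 3: pos4(id39) recv 72: fwd
Round 4: pos5(id25) recv 72: fwd
Round 5: pos0(id51) recv 72: fwd
Round 6: pos1(id72) recv 72: ELECTED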